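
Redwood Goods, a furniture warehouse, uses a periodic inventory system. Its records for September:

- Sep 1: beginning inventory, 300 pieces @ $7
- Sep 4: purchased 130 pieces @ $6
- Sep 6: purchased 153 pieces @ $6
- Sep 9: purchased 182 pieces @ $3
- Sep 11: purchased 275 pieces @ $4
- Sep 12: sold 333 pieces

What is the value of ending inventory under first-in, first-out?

Ending inventory = $3,146

Sep 12, 333 sold [FIFO — oldest first]: 300 @ $7 + 33 @ $6 = $2,298
Ending inventory: 97 @ $6 + 153 @ $6 + 182 @ $3 + 275 @ $4 = $3,146
Check: goods available $5,444 = COGS $2,298 + ending $3,146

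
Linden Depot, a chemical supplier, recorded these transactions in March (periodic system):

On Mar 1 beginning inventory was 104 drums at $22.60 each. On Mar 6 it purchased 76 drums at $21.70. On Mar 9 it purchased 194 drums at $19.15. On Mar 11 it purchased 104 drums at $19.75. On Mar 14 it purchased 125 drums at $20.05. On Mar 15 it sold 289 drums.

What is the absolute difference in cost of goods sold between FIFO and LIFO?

FIFO COGS: 104 @ $22.60 + 76 @ $21.70 + 109 @ $19.15 = $6,086.95
LIFO COGS: 125 @ $20.05 + 104 @ $19.75 + 60 @ $19.15 = $5,709.25
Difference = |$6,086.95 − $5,709.25| = $377.70

$377.70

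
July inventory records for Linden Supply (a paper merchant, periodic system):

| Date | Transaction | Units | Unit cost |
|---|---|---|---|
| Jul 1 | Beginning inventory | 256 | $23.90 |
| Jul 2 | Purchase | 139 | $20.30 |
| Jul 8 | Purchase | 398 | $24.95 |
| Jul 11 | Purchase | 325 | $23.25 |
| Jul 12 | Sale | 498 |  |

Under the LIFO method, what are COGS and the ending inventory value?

Jul 12, 498 sold [LIFO — newest first]: 325 @ $23.25 + 173 @ $24.95 = $11,872.60
Ending inventory: 256 @ $23.90 + 139 @ $20.30 + 225 @ $24.95 = $14,553.85

COGS = $11,872.60; ending inventory = $14,553.85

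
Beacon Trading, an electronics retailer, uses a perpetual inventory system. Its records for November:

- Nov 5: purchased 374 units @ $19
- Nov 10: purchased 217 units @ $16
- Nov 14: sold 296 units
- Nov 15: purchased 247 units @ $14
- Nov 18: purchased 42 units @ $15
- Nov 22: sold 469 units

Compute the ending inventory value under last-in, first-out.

Ending inventory = $2,185

Nov 14, 296 sold [LIFO — newest first]: 217 @ $16 + 79 @ $19 = $4,973
Nov 22, 469 sold [LIFO — newest first]: 42 @ $15 + 247 @ $14 + 180 @ $19 = $7,508
Total COGS = $4,973 + $7,508 = $12,481
Ending inventory: 115 @ $19 = $2,185
Check: goods available $14,666 = COGS $12,481 + ending $2,185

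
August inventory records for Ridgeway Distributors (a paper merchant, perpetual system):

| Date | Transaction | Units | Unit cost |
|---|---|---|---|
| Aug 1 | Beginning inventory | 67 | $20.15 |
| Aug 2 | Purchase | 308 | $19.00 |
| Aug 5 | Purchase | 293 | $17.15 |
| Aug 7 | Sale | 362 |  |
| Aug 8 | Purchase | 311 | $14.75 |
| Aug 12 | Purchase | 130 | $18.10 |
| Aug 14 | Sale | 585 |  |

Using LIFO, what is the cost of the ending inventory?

Aug 7, 362 sold [LIFO — newest first]: 293 @ $17.15 + 69 @ $19.00 = $6,335.95
Aug 14, 585 sold [LIFO — newest first]: 130 @ $18.10 + 311 @ $14.75 + 144 @ $19.00 = $9,676.25
Total COGS = $6,335.95 + $9,676.25 = $16,012.20
Ending inventory: 67 @ $20.15 + 95 @ $19.00 = $3,155.05
Check: goods available $19,167.25 = COGS $16,012.20 + ending $3,155.05

Ending inventory = $3,155.05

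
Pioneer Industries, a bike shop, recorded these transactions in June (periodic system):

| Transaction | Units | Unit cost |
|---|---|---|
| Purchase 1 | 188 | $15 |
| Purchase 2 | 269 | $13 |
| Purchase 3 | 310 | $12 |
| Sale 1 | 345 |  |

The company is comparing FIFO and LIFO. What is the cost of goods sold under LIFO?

FIFO COGS: 188 @ $15 + 157 @ $13 = $4,861
LIFO COGS: 310 @ $12 + 35 @ $13 = $4,175

COGS = $4,175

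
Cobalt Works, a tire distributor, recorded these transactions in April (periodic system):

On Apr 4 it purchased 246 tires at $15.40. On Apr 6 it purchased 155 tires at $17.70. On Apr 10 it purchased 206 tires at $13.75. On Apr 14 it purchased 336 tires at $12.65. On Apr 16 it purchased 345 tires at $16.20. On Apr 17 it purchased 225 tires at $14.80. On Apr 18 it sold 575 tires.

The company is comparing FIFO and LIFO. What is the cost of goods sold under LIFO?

FIFO COGS: 246 @ $15.40 + 155 @ $17.70 + 174 @ $13.75 = $8,924.40
LIFO COGS: 225 @ $14.80 + 345 @ $16.20 + 5 @ $12.65 = $8,982.25

COGS = $8,982.25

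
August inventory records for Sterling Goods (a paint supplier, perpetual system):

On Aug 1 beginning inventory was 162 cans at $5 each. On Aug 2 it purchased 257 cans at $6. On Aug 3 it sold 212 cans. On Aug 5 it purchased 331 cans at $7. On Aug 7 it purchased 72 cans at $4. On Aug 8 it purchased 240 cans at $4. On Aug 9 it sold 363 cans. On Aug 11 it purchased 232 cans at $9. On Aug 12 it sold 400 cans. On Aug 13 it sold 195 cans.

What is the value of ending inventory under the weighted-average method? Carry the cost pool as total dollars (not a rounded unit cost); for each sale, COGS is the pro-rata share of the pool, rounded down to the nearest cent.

Ending inventory = $827.18

After Aug 1: 162 on hand, pool $810.00 (≈ $5.0000 each)
After Aug 2: 419 on hand, pool $2,352.00 (≈ $5.6134 each)
Aug 3, sell 212: 212/419 × $2,352.00 → $1,190.03
After Aug 5: 538 on hand, pool $3,478.97 (≈ $6.4665 each)
After Aug 7: 610 on hand, pool $3,766.97 (≈ $6.1754 each)
After Aug 8: 850 on hand, pool $4,726.97 (≈ $5.5611 each)
Aug 9, sell 363: 363/850 × $4,726.97 → $2,018.69
After Aug 11: 719 on hand, pool $4,796.28 (≈ $6.6708 each)
Aug 12, sell 400: 400/719 × $4,796.28 → $2,668.30
Aug 13, sell 195: 195/319 × $2,127.98 → $1,300.80
Total COGS = $1,190.03 + $2,018.69 + $2,668.30 + $1,300.80 = $7,177.82
Ending inventory (cost pool remaining) = $827.18
Check: goods available $8,005.00 = COGS $7,177.82 + ending $827.18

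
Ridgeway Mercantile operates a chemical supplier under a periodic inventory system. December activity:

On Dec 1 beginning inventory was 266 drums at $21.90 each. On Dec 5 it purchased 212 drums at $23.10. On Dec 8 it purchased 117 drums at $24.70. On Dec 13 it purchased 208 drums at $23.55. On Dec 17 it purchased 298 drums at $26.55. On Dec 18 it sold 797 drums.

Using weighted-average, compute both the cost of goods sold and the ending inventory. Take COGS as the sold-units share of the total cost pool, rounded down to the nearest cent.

Dec 18, sell 797: 797/1101 × $26,422.80 → $19,127.13
Ending inventory (cost pool remaining) = $7,295.67
Check: goods available $26,422.80 = COGS $19,127.13 + ending $7,295.67

COGS = $19,127.13; ending inventory = $7,295.67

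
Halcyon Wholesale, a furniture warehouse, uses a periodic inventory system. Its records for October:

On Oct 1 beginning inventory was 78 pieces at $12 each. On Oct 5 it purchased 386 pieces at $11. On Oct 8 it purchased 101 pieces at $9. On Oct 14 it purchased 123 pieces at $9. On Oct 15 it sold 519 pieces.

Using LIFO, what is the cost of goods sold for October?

Oct 15, 519 sold [LIFO — newest first]: 123 @ $9 + 101 @ $9 + 295 @ $11 = $5,261
Ending inventory: 78 @ $12 + 91 @ $11 = $1,937
Check: goods available $7,198 = COGS $5,261 + ending $1,937

COGS = $5,261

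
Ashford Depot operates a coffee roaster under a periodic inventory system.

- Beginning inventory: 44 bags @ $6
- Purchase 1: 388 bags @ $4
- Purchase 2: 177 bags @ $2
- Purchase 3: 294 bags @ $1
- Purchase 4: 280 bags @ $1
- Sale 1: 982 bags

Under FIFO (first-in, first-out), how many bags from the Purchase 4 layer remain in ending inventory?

201

Sale 1 (982) [FIFO — oldest first]: 44 @ $6 + 388 @ $4 + 177 @ $2 + 294 @ $1 + 79 @ $1 = $2,543
Ending inventory: 201 @ $1 = $201
Check: goods available $2,744 = COGS $2,543 + ending $201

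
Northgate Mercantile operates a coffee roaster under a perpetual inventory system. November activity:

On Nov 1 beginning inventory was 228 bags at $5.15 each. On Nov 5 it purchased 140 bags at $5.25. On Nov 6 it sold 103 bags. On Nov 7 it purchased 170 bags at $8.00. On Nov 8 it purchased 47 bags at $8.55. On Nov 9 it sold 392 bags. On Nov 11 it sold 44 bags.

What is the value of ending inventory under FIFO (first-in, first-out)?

Ending inventory = $393.30

Nov 6, 103 sold [FIFO — oldest first]: 103 @ $5.15 = $530.45
Nov 9, 392 sold [FIFO — oldest first]: 125 @ $5.15 + 140 @ $5.25 + 127 @ $8.00 = $2,394.75
Nov 11, 44 sold [FIFO — oldest first]: 43 @ $8.00 + 1 @ $8.55 = $352.55
Total COGS = $530.45 + $2,394.75 + $352.55 = $3,277.75
Ending inventory: 46 @ $8.55 = $393.30
Check: goods available $3,671.05 = COGS $3,277.75 + ending $393.30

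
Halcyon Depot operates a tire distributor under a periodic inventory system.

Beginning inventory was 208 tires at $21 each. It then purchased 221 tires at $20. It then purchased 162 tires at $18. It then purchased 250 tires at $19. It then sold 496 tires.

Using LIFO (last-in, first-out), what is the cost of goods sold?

COGS = $9,346

Sale 1 (496) [LIFO — newest first]: 250 @ $19 + 162 @ $18 + 84 @ $20 = $9,346
Ending inventory: 208 @ $21 + 137 @ $20 = $7,108
Check: goods available $16,454 = COGS $9,346 + ending $7,108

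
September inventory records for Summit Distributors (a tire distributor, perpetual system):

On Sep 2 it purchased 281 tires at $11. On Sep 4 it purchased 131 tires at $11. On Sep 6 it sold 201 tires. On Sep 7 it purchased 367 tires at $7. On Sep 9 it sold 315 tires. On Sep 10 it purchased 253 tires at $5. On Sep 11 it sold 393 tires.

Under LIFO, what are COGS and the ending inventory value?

Sep 6, 201 sold [LIFO — newest first]: 131 @ $11 + 70 @ $11 = $2,211
Sep 9, 315 sold [LIFO — newest first]: 315 @ $7 = $2,205
Sep 11, 393 sold [LIFO — newest first]: 253 @ $5 + 52 @ $7 + 88 @ $11 = $2,597
Total COGS = $2,211 + $2,205 + $2,597 = $7,013
Ending inventory: 123 @ $11 = $1,353
Check: goods available $8,366 = COGS $7,013 + ending $1,353

COGS = $7,013; ending inventory = $1,353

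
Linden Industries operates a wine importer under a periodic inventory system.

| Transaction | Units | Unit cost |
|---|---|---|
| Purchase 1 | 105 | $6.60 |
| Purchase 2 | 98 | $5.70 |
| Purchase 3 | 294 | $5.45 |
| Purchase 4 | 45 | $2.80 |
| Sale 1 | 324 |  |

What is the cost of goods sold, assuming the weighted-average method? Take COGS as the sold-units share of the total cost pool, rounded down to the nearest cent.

Sale 1, sell 324: 324/542 × $2,979.90 → $1,781.34
Ending inventory (cost pool remaining) = $1,198.56

COGS = $1,781.34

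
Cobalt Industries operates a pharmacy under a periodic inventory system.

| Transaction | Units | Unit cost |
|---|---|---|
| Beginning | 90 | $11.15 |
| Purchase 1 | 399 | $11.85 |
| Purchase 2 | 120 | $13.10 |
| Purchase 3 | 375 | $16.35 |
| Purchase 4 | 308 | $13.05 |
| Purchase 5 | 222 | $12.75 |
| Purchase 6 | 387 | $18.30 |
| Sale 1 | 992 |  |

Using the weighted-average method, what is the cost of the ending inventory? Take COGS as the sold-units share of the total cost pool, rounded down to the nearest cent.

Sale 1, sell 992: 992/1901 × $27,366.90 → $14,280.88
Ending inventory (cost pool remaining) = $13,086.02
Check: goods available $27,366.90 = COGS $14,280.88 + ending $13,086.02

Ending inventory = $13,086.02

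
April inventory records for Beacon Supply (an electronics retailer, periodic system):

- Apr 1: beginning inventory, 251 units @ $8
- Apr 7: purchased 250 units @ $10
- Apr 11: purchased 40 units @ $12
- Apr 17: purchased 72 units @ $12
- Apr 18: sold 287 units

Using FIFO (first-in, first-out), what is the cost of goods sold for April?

Apr 18, 287 sold [FIFO — oldest first]: 251 @ $8 + 36 @ $10 = $2,368
Ending inventory: 214 @ $10 + 40 @ $12 + 72 @ $12 = $3,484

COGS = $2,368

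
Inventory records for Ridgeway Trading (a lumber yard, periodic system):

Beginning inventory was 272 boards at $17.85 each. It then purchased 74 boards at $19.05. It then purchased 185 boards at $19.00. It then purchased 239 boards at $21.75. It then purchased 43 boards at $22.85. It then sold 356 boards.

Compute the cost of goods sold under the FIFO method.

Sale 1 (356) [FIFO — oldest first]: 272 @ $17.85 + 74 @ $19.05 + 10 @ $19.00 = $6,454.90
Ending inventory: 175 @ $19.00 + 239 @ $21.75 + 43 @ $22.85 = $9,505.80
Check: goods available $15,960.70 = COGS $6,454.90 + ending $9,505.80

COGS = $6,454.90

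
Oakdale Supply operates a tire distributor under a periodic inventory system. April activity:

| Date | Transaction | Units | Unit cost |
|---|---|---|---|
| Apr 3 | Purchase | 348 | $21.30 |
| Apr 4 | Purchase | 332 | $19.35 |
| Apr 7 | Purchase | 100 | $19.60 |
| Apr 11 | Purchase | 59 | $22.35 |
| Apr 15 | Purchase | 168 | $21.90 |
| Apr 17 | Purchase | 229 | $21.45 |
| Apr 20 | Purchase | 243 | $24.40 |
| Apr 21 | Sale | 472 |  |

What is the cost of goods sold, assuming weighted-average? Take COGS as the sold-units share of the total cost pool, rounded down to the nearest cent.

Apr 21, sell 472: 472/1479 × $31,635.70 → $10,096.04
Ending inventory (cost pool remaining) = $21,539.66

COGS = $10,096.04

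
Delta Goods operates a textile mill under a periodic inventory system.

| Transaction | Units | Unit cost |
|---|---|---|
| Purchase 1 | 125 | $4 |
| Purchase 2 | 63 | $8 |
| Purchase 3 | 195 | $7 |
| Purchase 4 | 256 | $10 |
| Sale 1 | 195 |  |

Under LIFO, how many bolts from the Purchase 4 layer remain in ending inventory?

61

Sale 1 (195) [LIFO — newest first]: 195 @ $10 = $1,950
Ending inventory: 125 @ $4 + 63 @ $8 + 195 @ $7 + 61 @ $10 = $2,979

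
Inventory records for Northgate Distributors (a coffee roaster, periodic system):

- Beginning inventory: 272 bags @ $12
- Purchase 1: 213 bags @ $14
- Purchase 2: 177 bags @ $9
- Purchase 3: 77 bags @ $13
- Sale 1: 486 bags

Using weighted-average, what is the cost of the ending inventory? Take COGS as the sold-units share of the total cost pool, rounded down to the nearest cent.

Ending inventory = $3,026.42

Sale 1, sell 486: 486/739 × $8,840.00 → $5,813.58
Ending inventory (cost pool remaining) = $3,026.42
Check: goods available $8,840.00 = COGS $5,813.58 + ending $3,026.42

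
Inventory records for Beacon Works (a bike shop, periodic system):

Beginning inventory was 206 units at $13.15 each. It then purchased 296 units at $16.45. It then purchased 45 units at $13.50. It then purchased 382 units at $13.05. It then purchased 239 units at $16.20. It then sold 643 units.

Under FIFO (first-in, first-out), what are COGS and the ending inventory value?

Sale 1 (643) [FIFO — oldest first]: 206 @ $13.15 + 296 @ $16.45 + 45 @ $13.50 + 96 @ $13.05 = $9,438.40
Ending inventory: 286 @ $13.05 + 239 @ $16.20 = $7,604.10

COGS = $9,438.40; ending inventory = $7,604.10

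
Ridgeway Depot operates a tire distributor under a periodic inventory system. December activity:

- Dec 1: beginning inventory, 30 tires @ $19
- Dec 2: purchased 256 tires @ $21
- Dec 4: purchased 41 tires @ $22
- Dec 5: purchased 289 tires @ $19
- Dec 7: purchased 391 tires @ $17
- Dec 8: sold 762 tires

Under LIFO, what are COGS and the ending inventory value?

COGS = $13,901; ending inventory = $5,085

Dec 8, 762 sold [LIFO — newest first]: 391 @ $17 + 289 @ $19 + 41 @ $22 + 41 @ $21 = $13,901
Ending inventory: 30 @ $19 + 215 @ $21 = $5,085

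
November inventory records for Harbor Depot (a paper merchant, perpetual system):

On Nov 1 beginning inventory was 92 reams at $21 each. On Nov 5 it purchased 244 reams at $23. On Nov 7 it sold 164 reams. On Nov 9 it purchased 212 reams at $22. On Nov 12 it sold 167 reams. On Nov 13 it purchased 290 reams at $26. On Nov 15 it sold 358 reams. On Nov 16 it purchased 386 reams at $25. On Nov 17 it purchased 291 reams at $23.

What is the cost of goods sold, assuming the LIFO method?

Nov 7, 164 sold [LIFO — newest first]: 164 @ $23 = $3,772
Nov 12, 167 sold [LIFO — newest first]: 167 @ $22 = $3,674
Nov 15, 358 sold [LIFO — newest first]: 290 @ $26 + 45 @ $22 + 23 @ $23 = $9,059
Total COGS = $3,772 + $3,674 + $9,059 = $16,505
Ending inventory: 92 @ $21 + 57 @ $23 + 386 @ $25 + 291 @ $23 = $19,586

COGS = $16,505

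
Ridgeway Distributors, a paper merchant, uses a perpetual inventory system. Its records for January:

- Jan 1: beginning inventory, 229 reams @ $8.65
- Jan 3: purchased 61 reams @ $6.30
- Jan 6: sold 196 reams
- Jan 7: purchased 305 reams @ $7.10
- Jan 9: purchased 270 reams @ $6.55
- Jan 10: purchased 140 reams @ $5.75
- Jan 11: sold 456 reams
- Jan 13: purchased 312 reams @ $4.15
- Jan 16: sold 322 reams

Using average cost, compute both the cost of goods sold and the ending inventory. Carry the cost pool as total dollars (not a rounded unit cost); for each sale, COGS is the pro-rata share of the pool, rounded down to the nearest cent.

COGS = $6,492.00; ending inventory = $1,906.95

After Jan 1: 229 on hand, pool $1,980.85 (≈ $8.6500 each)
After Jan 3: 290 on hand, pool $2,365.15 (≈ $8.1557 each)
Jan 6, sell 196: 196/290 × $2,365.15 → $1,598.51
After Jan 7: 399 on hand, pool $2,932.14 (≈ $7.3487 each)
After Jan 9: 669 on hand, pool $4,700.64 (≈ $7.0264 each)
After Jan 10: 809 on hand, pool $5,505.64 (≈ $6.8055 each)
Jan 11, sell 456: 456/809 × $5,505.64 → $3,103.30
After Jan 13: 665 on hand, pool $3,697.14 (≈ $5.5596 each)
Jan 16, sell 322: 322/665 × $3,697.14 → $1,790.19
Total COGS = $1,598.51 + $3,103.30 + $1,790.19 = $6,492.00
Ending inventory (cost pool remaining) = $1,906.95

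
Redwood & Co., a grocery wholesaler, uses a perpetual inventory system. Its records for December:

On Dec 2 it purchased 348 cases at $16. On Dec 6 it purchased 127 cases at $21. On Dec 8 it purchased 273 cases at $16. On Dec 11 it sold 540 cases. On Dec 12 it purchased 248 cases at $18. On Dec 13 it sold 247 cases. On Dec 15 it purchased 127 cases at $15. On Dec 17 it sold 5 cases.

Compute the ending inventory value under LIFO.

Ending inventory = $5,176

Dec 11, 540 sold [LIFO — newest first]: 273 @ $16 + 127 @ $21 + 140 @ $16 = $9,275
Dec 13, 247 sold [LIFO — newest first]: 247 @ $18 = $4,446
Dec 17, 5 sold [LIFO — newest first]: 5 @ $15 = $75
Total COGS = $9,275 + $4,446 + $75 = $13,796
Ending inventory: 208 @ $16 + 1 @ $18 + 122 @ $15 = $5,176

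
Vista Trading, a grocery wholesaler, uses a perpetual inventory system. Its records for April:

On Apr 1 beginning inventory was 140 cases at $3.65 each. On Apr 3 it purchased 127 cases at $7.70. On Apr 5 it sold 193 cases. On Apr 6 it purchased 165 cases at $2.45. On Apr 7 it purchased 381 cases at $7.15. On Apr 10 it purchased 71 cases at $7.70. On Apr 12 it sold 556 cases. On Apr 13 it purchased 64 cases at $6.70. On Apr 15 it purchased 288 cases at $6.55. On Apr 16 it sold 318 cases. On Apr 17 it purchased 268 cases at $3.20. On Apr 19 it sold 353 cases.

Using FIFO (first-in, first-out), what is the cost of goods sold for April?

COGS = $8,068.00

Apr 5, 193 sold [FIFO — oldest first]: 140 @ $3.65 + 53 @ $7.70 = $919.10
Apr 12, 556 sold [FIFO — oldest first]: 74 @ $7.70 + 165 @ $2.45 + 317 @ $7.15 = $3,240.60
Apr 16, 318 sold [FIFO — oldest first]: 64 @ $7.15 + 71 @ $7.70 + 64 @ $6.70 + 119 @ $6.55 = $2,212.55
Apr 19, 353 sold [FIFO — oldest first]: 169 @ $6.55 + 184 @ $3.20 = $1,695.75
Total COGS = $919.10 + $3,240.60 + $2,212.55 + $1,695.75 = $8,068.00
Ending inventory: 84 @ $3.20 = $268.80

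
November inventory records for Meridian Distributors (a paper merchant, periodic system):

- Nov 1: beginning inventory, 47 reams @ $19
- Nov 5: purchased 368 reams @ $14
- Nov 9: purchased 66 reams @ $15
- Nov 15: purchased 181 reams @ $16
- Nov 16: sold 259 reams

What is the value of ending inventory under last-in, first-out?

Ending inventory = $5,877

Nov 16, 259 sold [LIFO — newest first]: 181 @ $16 + 66 @ $15 + 12 @ $14 = $4,054
Ending inventory: 47 @ $19 + 356 @ $14 = $5,877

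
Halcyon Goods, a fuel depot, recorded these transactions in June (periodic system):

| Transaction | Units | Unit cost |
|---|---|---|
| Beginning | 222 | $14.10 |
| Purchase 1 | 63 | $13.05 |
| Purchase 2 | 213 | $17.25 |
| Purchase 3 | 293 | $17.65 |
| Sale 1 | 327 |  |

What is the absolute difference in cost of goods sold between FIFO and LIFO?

FIFO COGS: 222 @ $14.10 + 63 @ $13.05 + 42 @ $17.25 = $4,676.85
LIFO COGS: 293 @ $17.65 + 34 @ $17.25 = $5,757.95
Difference = |$4,676.85 − $5,757.95| = $1,081.10

$1,081.10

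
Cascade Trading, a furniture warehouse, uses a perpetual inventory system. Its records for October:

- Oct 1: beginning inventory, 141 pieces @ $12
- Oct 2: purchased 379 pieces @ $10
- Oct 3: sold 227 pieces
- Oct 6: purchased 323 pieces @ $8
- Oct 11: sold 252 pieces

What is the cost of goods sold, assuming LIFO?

COGS = $4,286

Oct 3, 227 sold [LIFO — newest first]: 227 @ $10 = $2,270
Oct 11, 252 sold [LIFO — newest first]: 252 @ $8 = $2,016
Total COGS = $2,270 + $2,016 = $4,286
Ending inventory: 141 @ $12 + 152 @ $10 + 71 @ $8 = $3,780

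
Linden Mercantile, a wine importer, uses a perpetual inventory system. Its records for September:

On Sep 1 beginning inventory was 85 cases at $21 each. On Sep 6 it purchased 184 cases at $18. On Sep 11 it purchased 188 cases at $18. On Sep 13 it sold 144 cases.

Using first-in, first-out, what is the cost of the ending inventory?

Sep 13, 144 sold [FIFO — oldest first]: 85 @ $21 + 59 @ $18 = $2,847
Ending inventory: 125 @ $18 + 188 @ $18 = $5,634
Check: goods available $8,481 = COGS $2,847 + ending $5,634

Ending inventory = $5,634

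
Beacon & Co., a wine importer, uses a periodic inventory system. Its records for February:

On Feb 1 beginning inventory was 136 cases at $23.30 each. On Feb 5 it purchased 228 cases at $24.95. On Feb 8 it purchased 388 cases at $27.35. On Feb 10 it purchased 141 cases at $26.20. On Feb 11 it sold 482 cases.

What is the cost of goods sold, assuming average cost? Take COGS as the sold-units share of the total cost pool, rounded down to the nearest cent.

Feb 11, sell 482: 482/893 × $23,163.40 → $12,502.52
Ending inventory (cost pool remaining) = $10,660.88
Check: goods available $23,163.40 = COGS $12,502.52 + ending $10,660.88

COGS = $12,502.52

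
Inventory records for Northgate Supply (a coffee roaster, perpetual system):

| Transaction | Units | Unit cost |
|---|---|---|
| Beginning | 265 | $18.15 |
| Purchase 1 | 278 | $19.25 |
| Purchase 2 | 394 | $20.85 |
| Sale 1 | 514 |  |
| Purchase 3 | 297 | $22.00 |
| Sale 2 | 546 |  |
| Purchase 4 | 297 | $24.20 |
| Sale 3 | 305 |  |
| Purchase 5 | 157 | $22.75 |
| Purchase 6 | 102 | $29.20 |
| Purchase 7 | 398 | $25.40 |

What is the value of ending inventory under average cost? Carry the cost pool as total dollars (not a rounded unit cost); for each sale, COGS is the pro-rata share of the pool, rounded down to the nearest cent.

After Beginning: 265 on hand, pool $4,809.75 (≈ $18.1500 each)
After Purchase 1: 543 on hand, pool $10,161.25 (≈ $18.7132 each)
After Purchase 2: 937 on hand, pool $18,376.15 (≈ $19.6117 each)
Sale 1, sell 514: 514/937 × $18,376.15 → $10,080.40
After Purchase 3: 720 on hand, pool $14,829.75 (≈ $20.5969 each)
Sale 2, sell 546: 546/720 × $14,829.75 → $11,245.89
After Purchase 4: 471 on hand, pool $10,771.26 (≈ $22.8689 each)
Sale 3, sell 305: 305/471 × $10,771.26 → $6,975.01
After Purchase 5: 323 on hand, pool $7,368.00 (≈ $22.8111 each)
After Purchase 6: 425 on hand, pool $10,346.40 (≈ $24.3445 each)
After Purchase 7: 823 on hand, pool $20,455.60 (≈ $24.8549 each)
Total COGS = $10,080.40 + $11,245.89 + $6,975.01 = $28,301.30
Ending inventory (cost pool remaining) = $20,455.60
Check: goods available $48,756.90 = COGS $28,301.30 + ending $20,455.60

Ending inventory = $20,455.60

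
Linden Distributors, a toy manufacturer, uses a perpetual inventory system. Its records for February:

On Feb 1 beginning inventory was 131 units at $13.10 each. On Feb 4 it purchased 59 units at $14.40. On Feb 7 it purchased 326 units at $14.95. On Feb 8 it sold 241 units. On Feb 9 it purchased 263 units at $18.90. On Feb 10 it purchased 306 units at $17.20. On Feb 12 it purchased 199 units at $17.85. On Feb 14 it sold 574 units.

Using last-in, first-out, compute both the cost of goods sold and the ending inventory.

Feb 8, 241 sold [LIFO — newest first]: 241 @ $14.95 = $3,602.95
Feb 14, 574 sold [LIFO — newest first]: 199 @ $17.85 + 306 @ $17.20 + 69 @ $18.90 = $10,119.45
Total COGS = $3,602.95 + $10,119.45 = $13,722.40
Ending inventory: 131 @ $13.10 + 59 @ $14.40 + 85 @ $14.95 + 194 @ $18.90 = $7,503.05

COGS = $13,722.40; ending inventory = $7,503.05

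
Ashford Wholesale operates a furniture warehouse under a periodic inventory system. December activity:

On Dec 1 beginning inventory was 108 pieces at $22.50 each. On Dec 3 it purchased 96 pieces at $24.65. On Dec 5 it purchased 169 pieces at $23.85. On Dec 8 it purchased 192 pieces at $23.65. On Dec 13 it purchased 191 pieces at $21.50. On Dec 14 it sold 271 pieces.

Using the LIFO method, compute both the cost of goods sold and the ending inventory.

Dec 14, 271 sold [LIFO — newest first]: 191 @ $21.50 + 80 @ $23.65 = $5,998.50
Ending inventory: 108 @ $22.50 + 96 @ $24.65 + 169 @ $23.85 + 112 @ $23.65 = $11,475.85
Check: goods available $17,474.35 = COGS $5,998.50 + ending $11,475.85

COGS = $5,998.50; ending inventory = $11,475.85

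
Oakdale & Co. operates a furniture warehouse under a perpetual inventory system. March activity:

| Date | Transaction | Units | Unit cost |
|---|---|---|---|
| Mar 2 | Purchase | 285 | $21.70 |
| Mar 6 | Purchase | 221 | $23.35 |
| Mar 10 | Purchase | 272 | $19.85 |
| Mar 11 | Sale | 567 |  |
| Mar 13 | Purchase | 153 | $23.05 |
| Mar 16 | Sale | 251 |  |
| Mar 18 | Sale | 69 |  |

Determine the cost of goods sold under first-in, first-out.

COGS = $19,256.50

Mar 11, 567 sold [FIFO — oldest first]: 285 @ $21.70 + 221 @ $23.35 + 61 @ $19.85 = $12,555.70
Mar 16, 251 sold [FIFO — oldest first]: 211 @ $19.85 + 40 @ $23.05 = $5,110.35
Mar 18, 69 sold [FIFO — oldest first]: 69 @ $23.05 = $1,590.45
Total COGS = $12,555.70 + $5,110.35 + $1,590.45 = $19,256.50
Ending inventory: 44 @ $23.05 = $1,014.20
Check: goods available $20,270.70 = COGS $19,256.50 + ending $1,014.20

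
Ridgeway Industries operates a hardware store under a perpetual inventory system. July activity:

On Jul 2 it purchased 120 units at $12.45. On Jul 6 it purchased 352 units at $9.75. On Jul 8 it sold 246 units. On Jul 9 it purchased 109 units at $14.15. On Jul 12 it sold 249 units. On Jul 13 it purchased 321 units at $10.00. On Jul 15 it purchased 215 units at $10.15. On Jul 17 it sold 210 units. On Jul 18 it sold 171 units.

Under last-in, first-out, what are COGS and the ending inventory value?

Jul 8, 246 sold [LIFO — newest first]: 246 @ $9.75 = $2,398.50
Jul 12, 249 sold [LIFO — newest first]: 109 @ $14.15 + 106 @ $9.75 + 34 @ $12.45 = $2,999.15
Jul 17, 210 sold [LIFO — newest first]: 210 @ $10.15 = $2,131.50
Jul 18, 171 sold [LIFO — newest first]: 5 @ $10.15 + 166 @ $10.00 = $1,710.75
Total COGS = $2,398.50 + $2,999.15 + $2,131.50 + $1,710.75 = $9,239.90
Ending inventory: 86 @ $12.45 + 155 @ $10.00 = $2,620.70

COGS = $9,239.90; ending inventory = $2,620.70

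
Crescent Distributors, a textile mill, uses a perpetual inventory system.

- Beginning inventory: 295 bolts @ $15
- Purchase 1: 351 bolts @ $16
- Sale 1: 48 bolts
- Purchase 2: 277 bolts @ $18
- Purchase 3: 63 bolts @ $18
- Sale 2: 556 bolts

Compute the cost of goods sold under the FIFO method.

Sale 1 (48) [FIFO — oldest first]: 48 @ $15 = $720
Sale 2 (556) [FIFO — oldest first]: 247 @ $15 + 309 @ $16 = $8,649
Total COGS = $720 + $8,649 = $9,369
Ending inventory: 42 @ $16 + 277 @ $18 + 63 @ $18 = $6,792
Check: goods available $16,161 = COGS $9,369 + ending $6,792

COGS = $9,369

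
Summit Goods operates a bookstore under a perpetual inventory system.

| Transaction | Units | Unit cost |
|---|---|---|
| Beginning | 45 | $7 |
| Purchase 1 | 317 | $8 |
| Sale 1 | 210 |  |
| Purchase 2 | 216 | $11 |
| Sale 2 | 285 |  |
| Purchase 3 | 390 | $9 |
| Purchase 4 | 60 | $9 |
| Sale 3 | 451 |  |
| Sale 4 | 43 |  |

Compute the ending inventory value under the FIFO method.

Ending inventory = $351

Sale 1 (210) [FIFO — oldest first]: 45 @ $7 + 165 @ $8 = $1,635
Sale 2 (285) [FIFO — oldest first]: 152 @ $8 + 133 @ $11 = $2,679
Sale 3 (451) [FIFO — oldest first]: 83 @ $11 + 368 @ $9 = $4,225
Sale 4 (43) [FIFO — oldest first]: 22 @ $9 + 21 @ $9 = $387
Total COGS = $1,635 + $2,679 + $4,225 + $387 = $8,926
Ending inventory: 39 @ $9 = $351
Check: goods available $9,277 = COGS $8,926 + ending $351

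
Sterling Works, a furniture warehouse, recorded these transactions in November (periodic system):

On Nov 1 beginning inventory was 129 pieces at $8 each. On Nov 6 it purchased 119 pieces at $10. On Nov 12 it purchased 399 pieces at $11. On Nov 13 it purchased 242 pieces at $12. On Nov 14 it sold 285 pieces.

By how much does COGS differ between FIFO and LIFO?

FIFO COGS: 129 @ $8 + 119 @ $10 + 37 @ $11 = $2,629
LIFO COGS: 242 @ $12 + 43 @ $11 = $3,377
Difference = |$2,629 − $3,377| = $748

$748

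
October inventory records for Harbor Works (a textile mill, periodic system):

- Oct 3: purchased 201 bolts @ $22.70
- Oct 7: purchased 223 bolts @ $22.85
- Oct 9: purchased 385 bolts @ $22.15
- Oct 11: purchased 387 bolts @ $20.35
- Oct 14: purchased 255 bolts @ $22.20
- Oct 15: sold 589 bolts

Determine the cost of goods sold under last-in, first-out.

COGS = $12,457.90

Oct 15, 589 sold [LIFO — newest first]: 255 @ $22.20 + 334 @ $20.35 = $12,457.90
Ending inventory: 201 @ $22.70 + 223 @ $22.85 + 385 @ $22.15 + 53 @ $20.35 = $19,264.55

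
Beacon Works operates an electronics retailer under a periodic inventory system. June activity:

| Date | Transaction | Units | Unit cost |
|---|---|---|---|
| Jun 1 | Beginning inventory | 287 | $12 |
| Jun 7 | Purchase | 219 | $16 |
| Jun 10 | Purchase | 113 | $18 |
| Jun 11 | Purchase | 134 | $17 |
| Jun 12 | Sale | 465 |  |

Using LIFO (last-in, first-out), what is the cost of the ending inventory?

Ending inventory = $3,460

Jun 12, 465 sold [LIFO — newest first]: 134 @ $17 + 113 @ $18 + 218 @ $16 = $7,800
Ending inventory: 287 @ $12 + 1 @ $16 = $3,460
Check: goods available $11,260 = COGS $7,800 + ending $3,460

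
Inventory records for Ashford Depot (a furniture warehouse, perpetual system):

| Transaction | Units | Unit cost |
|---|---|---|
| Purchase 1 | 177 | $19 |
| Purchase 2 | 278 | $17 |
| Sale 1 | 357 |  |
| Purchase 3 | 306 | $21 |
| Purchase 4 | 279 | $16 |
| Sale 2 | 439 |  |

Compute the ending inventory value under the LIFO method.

Sale 1 (357) [LIFO — newest first]: 278 @ $17 + 79 @ $19 = $6,227
Sale 2 (439) [LIFO — newest first]: 279 @ $16 + 160 @ $21 = $7,824
Total COGS = $6,227 + $7,824 = $14,051
Ending inventory: 98 @ $19 + 146 @ $21 = $4,928

Ending inventory = $4,928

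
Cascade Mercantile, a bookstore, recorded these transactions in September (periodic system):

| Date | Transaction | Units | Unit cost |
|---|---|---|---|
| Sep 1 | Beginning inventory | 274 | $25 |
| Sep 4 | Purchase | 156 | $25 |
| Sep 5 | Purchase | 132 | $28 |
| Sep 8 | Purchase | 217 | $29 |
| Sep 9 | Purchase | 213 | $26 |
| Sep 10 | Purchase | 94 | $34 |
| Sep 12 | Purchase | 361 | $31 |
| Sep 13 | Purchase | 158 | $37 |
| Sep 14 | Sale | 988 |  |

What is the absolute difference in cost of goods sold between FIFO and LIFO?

FIFO COGS: 274 @ $25 + 156 @ $25 + 132 @ $28 + 217 @ $29 + 209 @ $26 = $26,173
LIFO COGS: 158 @ $37 + 361 @ $31 + 94 @ $34 + 213 @ $26 + 162 @ $29 = $30,469
Difference = |$26,173 − $30,469| = $4,296

$4,296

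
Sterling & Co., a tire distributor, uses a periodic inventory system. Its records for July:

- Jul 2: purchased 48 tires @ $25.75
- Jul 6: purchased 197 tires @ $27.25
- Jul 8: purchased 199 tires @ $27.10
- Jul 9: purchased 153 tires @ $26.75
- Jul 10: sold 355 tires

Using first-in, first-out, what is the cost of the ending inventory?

Jul 10, 355 sold [FIFO — oldest first]: 48 @ $25.75 + 197 @ $27.25 + 110 @ $27.10 = $9,585.25
Ending inventory: 89 @ $27.10 + 153 @ $26.75 = $6,504.65

Ending inventory = $6,504.65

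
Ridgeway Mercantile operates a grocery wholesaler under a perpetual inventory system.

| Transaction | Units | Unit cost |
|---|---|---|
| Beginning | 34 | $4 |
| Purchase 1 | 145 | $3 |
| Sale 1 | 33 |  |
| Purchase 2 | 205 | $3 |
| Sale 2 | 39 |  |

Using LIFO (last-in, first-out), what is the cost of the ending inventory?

Sale 1 (33) [LIFO — newest first]: 33 @ $3 = $99
Sale 2 (39) [LIFO — newest first]: 39 @ $3 = $117
Total COGS = $99 + $117 = $216
Ending inventory: 34 @ $4 + 112 @ $3 + 166 @ $3 = $970
Check: goods available $1,186 = COGS $216 + ending $970

Ending inventory = $970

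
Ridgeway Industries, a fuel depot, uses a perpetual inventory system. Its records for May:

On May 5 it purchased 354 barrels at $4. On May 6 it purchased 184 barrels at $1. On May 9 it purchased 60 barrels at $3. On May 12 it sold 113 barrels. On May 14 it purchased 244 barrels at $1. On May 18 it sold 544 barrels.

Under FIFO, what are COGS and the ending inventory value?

May 12, 113 sold [FIFO — oldest first]: 113 @ $4 = $452
May 18, 544 sold [FIFO — oldest first]: 241 @ $4 + 184 @ $1 + 60 @ $3 + 59 @ $1 = $1,387
Total COGS = $452 + $1,387 = $1,839
Ending inventory: 185 @ $1 = $185
Check: goods available $2,024 = COGS $1,839 + ending $185

COGS = $1,839; ending inventory = $185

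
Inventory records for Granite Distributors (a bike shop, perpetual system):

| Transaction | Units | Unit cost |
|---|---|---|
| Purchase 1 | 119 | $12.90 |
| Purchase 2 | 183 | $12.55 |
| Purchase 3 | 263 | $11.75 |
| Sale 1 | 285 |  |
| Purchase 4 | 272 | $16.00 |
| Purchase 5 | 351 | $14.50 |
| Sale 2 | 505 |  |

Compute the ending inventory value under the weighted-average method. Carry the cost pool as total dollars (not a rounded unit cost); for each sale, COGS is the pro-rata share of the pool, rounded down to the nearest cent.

Ending inventory = $5,673.33

After Purchase 1: 119 on hand, pool $1,535.10 (≈ $12.9000 each)
After Purchase 2: 302 on hand, pool $3,831.75 (≈ $12.6879 each)
After Purchase 3: 565 on hand, pool $6,922.00 (≈ $12.2513 each)
Sale 1, sell 285: 285/565 × $6,922.00 → $3,491.62
After Purchase 4: 552 on hand, pool $7,782.38 (≈ $14.0985 each)
After Purchase 5: 903 on hand, pool $12,871.88 (≈ $14.2546 each)
Sale 2, sell 505: 505/903 × $12,871.88 → $7,198.55
Total COGS = $3,491.62 + $7,198.55 = $10,690.17
Ending inventory (cost pool remaining) = $5,673.33
Check: goods available $16,363.50 = COGS $10,690.17 + ending $5,673.33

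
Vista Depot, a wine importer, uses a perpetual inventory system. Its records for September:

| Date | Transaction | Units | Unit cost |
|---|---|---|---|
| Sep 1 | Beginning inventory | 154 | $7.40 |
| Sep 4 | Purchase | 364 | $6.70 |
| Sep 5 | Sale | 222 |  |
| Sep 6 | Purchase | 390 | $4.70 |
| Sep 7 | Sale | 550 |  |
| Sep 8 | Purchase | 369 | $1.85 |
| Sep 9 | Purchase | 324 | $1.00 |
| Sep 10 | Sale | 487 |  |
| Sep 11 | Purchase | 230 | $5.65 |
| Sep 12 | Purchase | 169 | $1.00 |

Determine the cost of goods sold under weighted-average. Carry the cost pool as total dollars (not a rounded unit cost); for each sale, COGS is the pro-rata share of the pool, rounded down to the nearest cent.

COGS = $5,685.60

After Sep 1: 154 on hand, pool $1,139.60 (≈ $7.4000 each)
After Sep 4: 518 on hand, pool $3,578.40 (≈ $6.9081 each)
Sep 5, sell 222: 222/518 × $3,578.40 → $1,533.60
After Sep 6: 686 on hand, pool $3,877.80 (≈ $5.6528 each)
Sep 7, sell 550: 550/686 × $3,877.80 → $3,109.02
After Sep 8: 505 on hand, pool $1,451.43 (≈ $2.8741 each)
After Sep 9: 829 on hand, pool $1,775.43 (≈ $2.1417 each)
Sep 10, sell 487: 487/829 × $1,775.43 → $1,042.98
After Sep 11: 572 on hand, pool $2,031.95 (≈ $3.5524 each)
After Sep 12: 741 on hand, pool $2,200.95 (≈ $2.9702 each)
Total COGS = $1,533.60 + $3,109.02 + $1,042.98 = $5,685.60
Ending inventory (cost pool remaining) = $2,200.95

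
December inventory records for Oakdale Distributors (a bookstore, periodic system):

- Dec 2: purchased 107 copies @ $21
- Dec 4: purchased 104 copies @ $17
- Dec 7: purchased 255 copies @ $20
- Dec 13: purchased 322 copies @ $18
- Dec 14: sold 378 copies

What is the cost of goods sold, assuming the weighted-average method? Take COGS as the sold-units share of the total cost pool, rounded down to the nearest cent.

Dec 14, sell 378: 378/788 × $14,911.00 → $7,152.73
Ending inventory (cost pool remaining) = $7,758.27
Check: goods available $14,911.00 = COGS $7,152.73 + ending $7,758.27

COGS = $7,152.73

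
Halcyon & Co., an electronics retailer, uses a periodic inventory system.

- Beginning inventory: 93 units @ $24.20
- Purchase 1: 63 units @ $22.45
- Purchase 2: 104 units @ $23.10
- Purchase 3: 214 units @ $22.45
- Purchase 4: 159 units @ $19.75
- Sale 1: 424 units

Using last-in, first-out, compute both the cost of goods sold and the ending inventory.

COGS = $9,122.65; ending inventory = $4,889.25

Sale 1 (424) [LIFO — newest first]: 159 @ $19.75 + 214 @ $22.45 + 51 @ $23.10 = $9,122.65
Ending inventory: 93 @ $24.20 + 63 @ $22.45 + 53 @ $23.10 = $4,889.25
Check: goods available $14,011.90 = COGS $9,122.65 + ending $4,889.25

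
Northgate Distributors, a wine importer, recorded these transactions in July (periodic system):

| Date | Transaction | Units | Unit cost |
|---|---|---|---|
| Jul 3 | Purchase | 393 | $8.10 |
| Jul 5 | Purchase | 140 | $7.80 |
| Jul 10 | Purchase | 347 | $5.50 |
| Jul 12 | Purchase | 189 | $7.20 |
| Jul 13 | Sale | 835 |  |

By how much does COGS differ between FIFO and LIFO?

$287.10

FIFO COGS: 393 @ $8.10 + 140 @ $7.80 + 302 @ $5.50 = $5,936.30
LIFO COGS: 189 @ $7.20 + 347 @ $5.50 + 140 @ $7.80 + 159 @ $8.10 = $5,649.20
Difference = |$5,936.30 − $5,649.20| = $287.10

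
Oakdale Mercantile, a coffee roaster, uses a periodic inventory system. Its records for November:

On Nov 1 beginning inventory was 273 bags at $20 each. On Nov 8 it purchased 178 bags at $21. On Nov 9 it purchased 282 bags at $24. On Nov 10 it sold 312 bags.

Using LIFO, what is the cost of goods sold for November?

Nov 10, 312 sold [LIFO — newest first]: 282 @ $24 + 30 @ $21 = $7,398
Ending inventory: 273 @ $20 + 148 @ $21 = $8,568

COGS = $7,398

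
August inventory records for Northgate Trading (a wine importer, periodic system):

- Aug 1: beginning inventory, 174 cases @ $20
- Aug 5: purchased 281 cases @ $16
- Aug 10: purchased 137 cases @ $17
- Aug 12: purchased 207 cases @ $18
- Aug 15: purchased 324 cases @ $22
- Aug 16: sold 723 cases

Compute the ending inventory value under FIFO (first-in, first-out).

Aug 16, 723 sold [FIFO — oldest first]: 174 @ $20 + 281 @ $16 + 137 @ $17 + 131 @ $18 = $12,663
Ending inventory: 76 @ $18 + 324 @ $22 = $8,496

Ending inventory = $8,496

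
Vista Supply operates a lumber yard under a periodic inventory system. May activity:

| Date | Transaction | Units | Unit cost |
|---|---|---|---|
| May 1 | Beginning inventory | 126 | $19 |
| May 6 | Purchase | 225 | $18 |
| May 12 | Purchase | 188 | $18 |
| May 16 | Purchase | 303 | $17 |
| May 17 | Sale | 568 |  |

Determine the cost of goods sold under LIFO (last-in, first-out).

COGS = $9,921

May 17, 568 sold [LIFO — newest first]: 303 @ $17 + 188 @ $18 + 77 @ $18 = $9,921
Ending inventory: 126 @ $19 + 148 @ $18 = $5,058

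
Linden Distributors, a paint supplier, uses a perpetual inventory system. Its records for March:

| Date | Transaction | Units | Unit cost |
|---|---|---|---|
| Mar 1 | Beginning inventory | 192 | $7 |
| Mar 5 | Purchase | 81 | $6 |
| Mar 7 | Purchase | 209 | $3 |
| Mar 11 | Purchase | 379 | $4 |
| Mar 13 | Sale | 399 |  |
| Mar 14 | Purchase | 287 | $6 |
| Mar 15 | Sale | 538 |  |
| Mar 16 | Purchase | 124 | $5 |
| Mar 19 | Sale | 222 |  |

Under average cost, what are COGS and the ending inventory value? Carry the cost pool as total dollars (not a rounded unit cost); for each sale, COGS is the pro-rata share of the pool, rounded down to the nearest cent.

COGS = $5,739.65; ending inventory = $575.35

After Mar 1: 192 on hand, pool $1,344.00 (≈ $7.0000 each)
After Mar 5: 273 on hand, pool $1,830.00 (≈ $6.7033 each)
After Mar 7: 482 on hand, pool $2,457.00 (≈ $5.0975 each)
After Mar 11: 861 on hand, pool $3,973.00 (≈ $4.6144 each)
Mar 13, sell 399: 399/861 × $3,973.00 → $1,841.14
After Mar 14: 749 on hand, pool $3,853.86 (≈ $5.1453 each)
Mar 15, sell 538: 538/749 × $3,853.86 → $2,768.19
After Mar 16: 335 on hand, pool $1,705.67 (≈ $5.0916 each)
Mar 19, sell 222: 222/335 × $1,705.67 → $1,130.32
Total COGS = $1,841.14 + $2,768.19 + $1,130.32 = $5,739.65
Ending inventory (cost pool remaining) = $575.35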